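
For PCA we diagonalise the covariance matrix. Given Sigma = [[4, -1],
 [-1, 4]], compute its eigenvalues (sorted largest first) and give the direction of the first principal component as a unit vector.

Step 1 — characteristic polynomial of 2×2 Sigma:
  det(Sigma - λI) = λ² - trace · λ + det = 0.
  trace = 4 + 4 = 8, det = 4·4 - (-1)² = 15.
Step 2 — discriminant:
  Δ = trace² - 4·det = 64 - 60 = 4.
Step 3 — eigenvalues:
  λ = (trace ± √Δ)/2 = (8 ± 2)/2,
  λ_1 = 5,  λ_2 = 3.

Step 4 — unit eigenvector for λ_1: solve (Sigma - λ_1 I)v = 0. First row:
  (4 - 5)·v_x + (-1)·v_y = 0, i.e. (-1)·v_x + (-1)·v_y = 0,
  so v ∝ (b, λ_1 - a) = (-1, 1); multiply by -1 so the first entry is positive: u = (1, -1).
  ||u|| = √((1)² + (-1)²) = √(2) ≈ 1.4142,
  v_1 = u/||u|| ≈ (0.7071, -0.7071) (||v_1|| = 1).

λ_1 = 5,  λ_2 = 3;  v_1 ≈ (0.7071, -0.7071)


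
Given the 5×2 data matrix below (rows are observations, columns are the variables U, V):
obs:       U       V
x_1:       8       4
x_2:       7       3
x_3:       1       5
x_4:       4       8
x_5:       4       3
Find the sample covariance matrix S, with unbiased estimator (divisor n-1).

Step 1 — column means:
  mean(U) = (8 + 7 + 1 + 4 + 4) / 5 = 24/5 = 4.8
  mean(V) = (4 + 3 + 5 + 8 + 3) / 5 = 23/5 = 4.6

Step 2 — sample covariance S[i,j] = (1/(n-1)) · Σ_k (x_{k,i} - mean_i) · (x_{k,j} - mean_j), with n-1 = 4.
  S[U,U] = ((3.2)·(3.2) + (2.2)·(2.2) + (-3.8)·(-3.8) + (-0.8)·(-0.8) + (-0.8)·(-0.8)) / 4 = 30.8/4 = 7.7
  S[U,V] = ((3.2)·(-0.6) + (2.2)·(-1.6) + (-3.8)·(0.4) + (-0.8)·(3.4) + (-0.8)·(-1.6)) / 4 = -8.4/4 = -2.1
  S[V,V] = ((-0.6)·(-0.6) + (-1.6)·(-1.6) + (0.4)·(0.4) + (3.4)·(3.4) + (-1.6)·(-1.6)) / 4 = 17.2/4 = 4.3

S is symmetric (S[j,i] = S[i,j]). Assembling:

S = [[7.7, -2.1],
 [-2.1, 4.3]]


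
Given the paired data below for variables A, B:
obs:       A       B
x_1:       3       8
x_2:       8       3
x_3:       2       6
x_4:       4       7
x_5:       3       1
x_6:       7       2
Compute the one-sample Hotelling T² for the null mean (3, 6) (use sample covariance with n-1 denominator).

Step 1 — sample mean vector:
  mean(A) = (3 + 8 + 2 + 4 + 3 + 7) / 6 = 27/6 = 4.5
  mean(B) = (8 + 3 + 6 + 7 + 1 + 2) / 6 = 27/6 = 4.5
  x̄ = (4.5, 4.5),  deviation x̄ - mu_0 = (4.5, 4.5) - (3, 6) = (1.5, -1.5).

Step 2 — sample covariance matrix, S[i,j] = (1/(n-1)) · Σ_k (x_{k,i} - mean_i) · (x_{k,j} - mean_j), divisor n-1 = 5:
  S[A,A] = ((-1.5)·(-1.5) + (3.5)·(3.5) + (-2.5)·(-2.5) + (-0.5)·(-0.5) + (-1.5)·(-1.5) + (2.5)·(2.5)) / 5 = 29.5/5 = 5.9
  S[A,B] = ((-1.5)·(3.5) + (3.5)·(-1.5) + (-2.5)·(1.5) + (-0.5)·(2.5) + (-1.5)·(-3.5) + (2.5)·(-2.5)) / 5 = -16.5/5 = -3.3
  S[B,B] = ((3.5)·(3.5) + (-1.5)·(-1.5) + (1.5)·(1.5) + (2.5)·(2.5) + (-3.5)·(-3.5) + (-2.5)·(-2.5)) / 5 = 41.5/5 = 8.3
  S = [[5.9, -3.3],
 [-3.3, 8.3]].

Step 3 — invert S. det(S) = 5.9·8.3 - (-3.3)² = 38.08.
  S^{-1} = (1/det) · [[d, -b], [-b, a]] = [[0.218, 0.0867],
 [0.0867, 0.1549]].

Step 4 — quadratic form (x̄ - mu_0)^T · S^{-1} · (x̄ - mu_0):
  S^{-1} · (x̄ - mu_0) = (0.197, -0.1024),
  (x̄ - mu_0)^T · [...] = (1.5)·(0.197) + (-1.5)·(-0.1024) = 0.4491.

Step 5 — scale by n: T² = 6 · 0.4491 = 2.6943.

T² ≈ 2.6943


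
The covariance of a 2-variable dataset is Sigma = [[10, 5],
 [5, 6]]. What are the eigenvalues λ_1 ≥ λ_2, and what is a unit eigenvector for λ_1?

Step 1 — characteristic polynomial of 2×2 Sigma:
  det(Sigma - λI) = λ² - trace · λ + det = 0.
  trace = 10 + 6 = 16, det = 10·6 - (5)² = 35.
Step 2 — discriminant:
  Δ = trace² - 4·det = 256 - 140 = 116.
Step 3 — eigenvalues:
  λ = (trace ± √Δ)/2 = (16 ± 10.7703)/2,
  λ_1 = 13.3852,  λ_2 = 2.6148.

Step 4 — unit eigenvector for λ_1: solve (Sigma - λ_1 I)v = 0. First row:
  (10 - 13.3852)·v_x + (5)·v_y = 0, i.e. (-3.3852)·v_x + (5)·v_y = 0,
  so v ∝ (b, λ_1 - a) = (5, 3.3852) = u.
  ||u|| = √((5)² + (3.3852)²) = √(36.4593) ≈ 6.0382,
  v_1 = u/||u|| ≈ (0.8281, 0.5606) (||v_1|| = 1).

λ_1 = 13.3852,  λ_2 = 2.6148;  v_1 ≈ (0.8281, 0.5606)


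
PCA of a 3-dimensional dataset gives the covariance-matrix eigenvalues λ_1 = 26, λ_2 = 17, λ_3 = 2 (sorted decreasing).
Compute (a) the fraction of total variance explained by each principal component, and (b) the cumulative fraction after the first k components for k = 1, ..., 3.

Step 1 — total variance = trace(Sigma) = Σ λ_i = 26 + 17 + 2 = 45.

Step 2 — fraction explained by component i = λ_i / Σ λ:
  PC1: 26/45 = 0.5778
  PC2: 17/45 = 0.3778
  PC3: 2/45 = 0.0444

Step 3 — cumulative fraction after k components = (λ_1 + ... + λ_k) / Σ λ:
  k = 1: 26/45 = 0.5778
  k = 2: (26 + 17)/45 = 43/45 = 0.9556
  k = 3: (26 + 17 + 2)/45 = 45/45 = 1

Summary (fraction, with percent):

explained: PC1 0.5778 (57.78%), PC2 0.3778 (37.78%), PC3 0.0444 (4.44%);  cumulative: 0.5778, 0.9556, 1


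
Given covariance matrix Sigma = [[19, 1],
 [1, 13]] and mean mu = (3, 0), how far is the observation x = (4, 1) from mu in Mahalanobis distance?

Step 1 — centre the observation: (x - mu) = (1, 1).

Step 2 — invert Sigma. det(Sigma) = 19·13 - (1)² = 246.
  Sigma^{-1} = (1/det) · [[d, -b], [-b, a]] = [[0.0528, -0.0041],
 [-0.0041, 0.0772]].

Step 3 — form the quadratic (x - mu)^T · Sigma^{-1} · (x - mu):
  Sigma^{-1} · (x - mu) = (0.0488, 0.0732).
  (x - mu)^T · [Sigma^{-1} · (x - mu)] = (1)·(0.0488) + (1)·(0.0732) = 0.122.

Step 4 — take square root: d = √(0.122) ≈ 0.3492.

d(x, mu) = √(0.122) ≈ 0.3492


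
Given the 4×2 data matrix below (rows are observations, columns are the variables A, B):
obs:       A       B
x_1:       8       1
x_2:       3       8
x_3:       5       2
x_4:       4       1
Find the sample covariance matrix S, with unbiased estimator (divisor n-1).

Step 1 — column means:
  mean(A) = (8 + 3 + 5 + 4) / 4 = 20/4 = 5
  mean(B) = (1 + 8 + 2 + 1) / 4 = 12/4 = 3

Step 2 — sample covariance S[i,j] = (1/(n-1)) · Σ_k (x_{k,i} - mean_i) · (x_{k,j} - mean_j), with n-1 = 3.
  S[A,A] = ((3)·(3) + (-2)·(-2) + (0)·(0) + (-1)·(-1)) / 3 = 14/3 = 4.6667
  S[A,B] = ((3)·(-2) + (-2)·(5) + (0)·(-1) + (-1)·(-2)) / 3 = -14/3 = -4.6667
  S[B,B] = ((-2)·(-2) + (5)·(5) + (-1)·(-1) + (-2)·(-2)) / 3 = 34/3 = 11.3333

S is symmetric (S[j,i] = S[i,j]). Assembling:

S = [[4.6667, -4.6667],
 [-4.6667, 11.3333]]


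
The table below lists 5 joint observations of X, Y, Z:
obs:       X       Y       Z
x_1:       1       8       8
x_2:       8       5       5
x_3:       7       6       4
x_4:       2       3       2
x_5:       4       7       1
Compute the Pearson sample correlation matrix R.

Step 1 — column means:
  mean(X) = (1 + 8 + 7 + 2 + 4) / 5 = 22/5 = 4.4
  mean(Y) = (8 + 5 + 6 + 3 + 7) / 5 = 29/5 = 5.8
  mean(Z) = (8 + 5 + 4 + 2 + 1) / 5 = 20/5 = 4

Step 2 — sample variances and covariances s[i,j] = (1/(n-1)) · Σ_k (x_{k,i} - mean_i) · (x_{k,j} - mean_j), with n-1 = 4:
  s[X,X] = ((-3.4)·(-3.4) + (3.6)·(3.6) + (2.6)·(2.6) + (-2.4)·(-2.4) + (-0.4)·(-0.4)) / 4 = 37.2/4 = 9.3
  s[X,Y] = ((-3.4)·(2.2) + (3.6)·(-0.8) + (2.6)·(0.2) + (-2.4)·(-2.8) + (-0.4)·(1.2)) / 4 = -3.6/4 = -0.9
  s[X,Z] = ((-3.4)·(4) + (3.6)·(1) + (2.6)·(0) + (-2.4)·(-2) + (-0.4)·(-3)) / 4 = -4/4 = -1
  s[Y,Y] = ((2.2)·(2.2) + (-0.8)·(-0.8) + (0.2)·(0.2) + (-2.8)·(-2.8) + (1.2)·(1.2)) / 4 = 14.8/4 = 3.7
  s[Y,Z] = ((2.2)·(4) + (-0.8)·(1) + (0.2)·(0) + (-2.8)·(-2) + (1.2)·(-3)) / 4 = 10/4 = 2.5
  s[Z,Z] = ((4)·(4) + (1)·(1) + (0)·(0) + (-2)·(-2) + (-3)·(-3)) / 4 = 30/4 = 7.5
  Sample standard deviations s_i = √(s[i,i]):
  s(X) = √(9.3) = 3.0496
  s(Y) = √(3.7) = 1.9235
  s(Z) = √(7.5) = 2.7386

Step 3 — r_{ij} = s_{ij} / (s_i · s_j):
  r[X,X] = 1 (diagonal).
  r[X,Y] = -0.9 / (3.0496 · 1.9235) = -0.9 / 5.866 = -0.1534
  r[X,Z] = -1 / (3.0496 · 2.7386) = -1 / 8.3516 = -0.1197
  r[Y,Y] = 1 (diagonal).
  r[Y,Z] = 2.5 / (1.9235 · 2.7386) = 2.5 / 5.2678 = 0.4746
  r[Z,Z] = 1 (diagonal).

R is symmetric with unit diagonal. Assembling:

R = [[1, -0.1534, -0.1197],
 [-0.1534, 1, 0.4746],
 [-0.1197, 0.4746, 1]]


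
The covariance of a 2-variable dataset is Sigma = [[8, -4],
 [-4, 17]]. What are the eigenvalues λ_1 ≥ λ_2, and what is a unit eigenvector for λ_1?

Step 1 — characteristic polynomial of 2×2 Sigma:
  det(Sigma - λI) = λ² - trace · λ + det = 0.
  trace = 8 + 17 = 25, det = 8·17 - (-4)² = 120.
Step 2 — discriminant:
  Δ = trace² - 4·det = 625 - 480 = 145.
Step 3 — eigenvalues:
  λ = (trace ± √Δ)/2 = (25 ± 12.0416)/2,
  λ_1 = 18.5208,  λ_2 = 6.4792.

Step 4 — unit eigenvector for λ_1: solve (Sigma - λ_1 I)v = 0. First row:
  (8 - 18.5208)·v_x + (-4)·v_y = 0, i.e. (-10.5208)·v_x + (-4)·v_y = 0,
  so v ∝ (b, λ_1 - a) = (-4, 10.5208); multiply by -1 so the first entry is positive: u = (4, -10.5208).
  ||u|| = √((4)² + (-10.5208)²) = √(126.6872) ≈ 11.2555,
  v_1 = u/||u|| ≈ (0.3554, -0.9347) (||v_1|| = 1).

λ_1 = 18.5208,  λ_2 = 6.4792;  v_1 ≈ (0.3554, -0.9347)


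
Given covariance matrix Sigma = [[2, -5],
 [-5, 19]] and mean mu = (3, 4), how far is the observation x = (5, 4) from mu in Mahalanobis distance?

Step 1 — centre the observation: (x - mu) = (2, 0).

Step 2 — invert Sigma. det(Sigma) = 2·19 - (-5)² = 13.
  Sigma^{-1} = (1/det) · [[d, -b], [-b, a]] = [[1.4615, 0.3846],
 [0.3846, 0.1538]].

Step 3 — form the quadratic (x - mu)^T · Sigma^{-1} · (x - mu):
  Sigma^{-1} · (x - mu) = (2.9231, 0.7692).
  (x - mu)^T · [Sigma^{-1} · (x - mu)] = (2)·(2.9231) + (0)·(0.7692) = 5.8462.

Step 4 — take square root: d = √(5.8462) ≈ 2.4179.

d(x, mu) = √(5.8462) ≈ 2.4179


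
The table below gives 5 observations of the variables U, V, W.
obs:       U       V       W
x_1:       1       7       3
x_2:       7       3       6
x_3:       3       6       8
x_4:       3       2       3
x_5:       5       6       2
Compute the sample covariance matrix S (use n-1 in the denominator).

Step 1 — column means:
  mean(U) = (1 + 7 + 3 + 3 + 5) / 5 = 19/5 = 3.8
  mean(V) = (7 + 3 + 6 + 2 + 6) / 5 = 24/5 = 4.8
  mean(W) = (3 + 6 + 8 + 3 + 2) / 5 = 22/5 = 4.4

Step 2 — sample covariance S[i,j] = (1/(n-1)) · Σ_k (x_{k,i} - mean_i) · (x_{k,j} - mean_j), with n-1 = 4.
  S[U,U] = ((-2.8)·(-2.8) + (3.2)·(3.2) + (-0.8)·(-0.8) + (-0.8)·(-0.8) + (1.2)·(1.2)) / 4 = 20.8/4 = 5.2
  S[U,V] = ((-2.8)·(2.2) + (3.2)·(-1.8) + (-0.8)·(1.2) + (-0.8)·(-2.8) + (1.2)·(1.2)) / 4 = -9.2/4 = -2.3
  S[U,W] = ((-2.8)·(-1.4) + (3.2)·(1.6) + (-0.8)·(3.6) + (-0.8)·(-1.4) + (1.2)·(-2.4)) / 4 = 4.4/4 = 1.1
  S[V,V] = ((2.2)·(2.2) + (-1.8)·(-1.8) + (1.2)·(1.2) + (-2.8)·(-2.8) + (1.2)·(1.2)) / 4 = 18.8/4 = 4.7
  S[V,W] = ((2.2)·(-1.4) + (-1.8)·(1.6) + (1.2)·(3.6) + (-2.8)·(-1.4) + (1.2)·(-2.4)) / 4 = -0.6/4 = -0.15
  S[W,W] = ((-1.4)·(-1.4) + (1.6)·(1.6) + (3.6)·(3.6) + (-1.4)·(-1.4) + (-2.4)·(-2.4)) / 4 = 25.2/4 = 6.3

S is symmetric (S[j,i] = S[i,j]). Assembling:

S = [[5.2, -2.3, 1.1],
 [-2.3, 4.7, -0.15],
 [1.1, -0.15, 6.3]]


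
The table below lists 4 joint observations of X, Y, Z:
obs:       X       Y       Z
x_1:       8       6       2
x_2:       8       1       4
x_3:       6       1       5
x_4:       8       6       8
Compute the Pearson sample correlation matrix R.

Step 1 — column means:
  mean(X) = (8 + 8 + 6 + 8) / 4 = 30/4 = 7.5
  mean(Y) = (6 + 1 + 1 + 6) / 4 = 14/4 = 3.5
  mean(Z) = (2 + 4 + 5 + 8) / 4 = 19/4 = 4.75

Step 2 — sample variances and covariances s[i,j] = (1/(n-1)) · Σ_k (x_{k,i} - mean_i) · (x_{k,j} - mean_j), with n-1 = 3:
  s[X,X] = ((0.5)·(0.5) + (0.5)·(0.5) + (-1.5)·(-1.5) + (0.5)·(0.5)) / 3 = 3/3 = 1
  s[X,Y] = ((0.5)·(2.5) + (0.5)·(-2.5) + (-1.5)·(-2.5) + (0.5)·(2.5)) / 3 = 5/3 = 1.6667
  s[X,Z] = ((0.5)·(-2.75) + (0.5)·(-0.75) + (-1.5)·(0.25) + (0.5)·(3.25)) / 3 = -0.5/3 = -0.1667
  s[Y,Y] = ((2.5)·(2.5) + (-2.5)·(-2.5) + (-2.5)·(-2.5) + (2.5)·(2.5)) / 3 = 25/3 = 8.3333
  s[Y,Z] = ((2.5)·(-2.75) + (-2.5)·(-0.75) + (-2.5)·(0.25) + (2.5)·(3.25)) / 3 = 2.5/3 = 0.8333
  s[Z,Z] = ((-2.75)·(-2.75) + (-0.75)·(-0.75) + (0.25)·(0.25) + (3.25)·(3.25)) / 3 = 18.75/3 = 6.25
  Sample standard deviations s_i = √(s[i,i]):
  s(X) = √(1) = 1
  s(Y) = √(8.3333) = 2.8868
  s(Z) = √(6.25) = 2.5

Step 3 — r_{ij} = s_{ij} / (s_i · s_j):
  r[X,X] = 1 (diagonal).
  r[X,Y] = 1.6667 / (1 · 2.8868) = 1.6667 / 2.8868 = 0.5774
  r[X,Z] = -0.1667 / (1 · 2.5) = -0.1667 / 2.5 = -0.0667
  r[Y,Y] = 1 (diagonal).
  r[Y,Z] = 0.8333 / (2.8868 · 2.5) = 0.8333 / 7.2169 = 0.1155
  r[Z,Z] = 1 (diagonal).

R is symmetric with unit diagonal. Assembling:

R = [[1, 0.5774, -0.0667],
 [0.5774, 1, 0.1155],
 [-0.0667, 0.1155, 1]]


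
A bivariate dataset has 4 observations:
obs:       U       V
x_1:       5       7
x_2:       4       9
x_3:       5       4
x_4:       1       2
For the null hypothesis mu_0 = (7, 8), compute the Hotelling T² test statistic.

Step 1 — sample mean vector:
  mean(U) = (5 + 4 + 5 + 1) / 4 = 15/4 = 3.75
  mean(V) = (7 + 9 + 4 + 2) / 4 = 22/4 = 5.5
  x̄ = (3.75, 5.5),  deviation x̄ - mu_0 = (3.75, 5.5) - (7, 8) = (-3.25, -2.5).

Step 2 — sample covariance matrix, S[i,j] = (1/(n-1)) · Σ_k (x_{k,i} - mean_i) · (x_{k,j} - mean_j), divisor n-1 = 3:
  S[U,U] = ((1.25)·(1.25) + (0.25)·(0.25) + (1.25)·(1.25) + (-2.75)·(-2.75)) / 3 = 10.75/3 = 3.5833
  S[U,V] = ((1.25)·(1.5) + (0.25)·(3.5) + (1.25)·(-1.5) + (-2.75)·(-3.5)) / 3 = 10.5/3 = 3.5
  S[V,V] = ((1.5)·(1.5) + (3.5)·(3.5) + (-1.5)·(-1.5) + (-3.5)·(-3.5)) / 3 = 29/3 = 9.6667
  S = [[3.5833, 3.5],
 [3.5, 9.6667]].

Step 3 — invert S. det(S) = 3.5833·9.6667 - (3.5)² = 22.3889.
  S^{-1} = (1/det) · [[d, -b], [-b, a]] = [[0.4318, -0.1563],
 [-0.1563, 0.16]].

Step 4 — quadratic form (x̄ - mu_0)^T · S^{-1} · (x̄ - mu_0):
  S^{-1} · (x̄ - mu_0) = (-1.0124, 0.1079),
  (x̄ - mu_0)^T · [...] = (-3.25)·(-1.0124) + (-2.5)·(0.1079) = 3.0205.

Step 5 — scale by n: T² = 4 · 3.0205 = 12.0819.

T² ≈ 12.0819


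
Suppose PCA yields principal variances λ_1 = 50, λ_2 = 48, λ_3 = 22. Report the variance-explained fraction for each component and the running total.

Step 1 — total variance = trace(Sigma) = Σ λ_i = 50 + 48 + 22 = 120.

Step 2 — fraction explained by component i = λ_i / Σ λ:
  PC1: 50/120 = 0.4167
  PC2: 48/120 = 0.4
  PC3: 22/120 = 0.1833

Step 3 — cumulative fraction after k components = (λ_1 + ... + λ_k) / Σ λ:
  k = 1: 50/120 = 0.4167
  k = 2: (50 + 48)/120 = 98/120 = 0.8167
  k = 3: (50 + 48 + 22)/120 = 120/120 = 1

Summary (fraction, with percent):

explained: PC1 0.4167 (41.67%), PC2 0.4 (40%), PC3 0.1833 (18.33%);  cumulative: 0.4167, 0.8167, 1


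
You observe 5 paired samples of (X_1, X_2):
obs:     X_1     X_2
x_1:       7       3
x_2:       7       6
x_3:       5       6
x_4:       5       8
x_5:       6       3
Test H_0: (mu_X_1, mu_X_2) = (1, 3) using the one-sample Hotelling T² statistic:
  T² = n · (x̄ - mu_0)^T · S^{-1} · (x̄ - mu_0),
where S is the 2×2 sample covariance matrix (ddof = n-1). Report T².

Step 1 — sample mean vector:
  mean(X_1) = (7 + 7 + 5 + 5 + 6) / 5 = 30/5 = 6
  mean(X_2) = (3 + 6 + 6 + 8 + 3) / 5 = 26/5 = 5.2
  x̄ = (6, 5.2),  deviation x̄ - mu_0 = (6, 5.2) - (1, 3) = (5, 2.2).

Step 2 — sample covariance matrix, S[i,j] = (1/(n-1)) · Σ_k (x_{k,i} - mean_i) · (x_{k,j} - mean_j), divisor n-1 = 4:
  S[X_1,X_1] = ((1)·(1) + (1)·(1) + (-1)·(-1) + (-1)·(-1) + (0)·(0)) / 4 = 4/4 = 1
  S[X_1,X_2] = ((1)·(-2.2) + (1)·(0.8) + (-1)·(0.8) + (-1)·(2.8) + (0)·(-2.2)) / 4 = -5/4 = -1.25
  S[X_2,X_2] = ((-2.2)·(-2.2) + (0.8)·(0.8) + (0.8)·(0.8) + (2.8)·(2.8) + (-2.2)·(-2.2)) / 4 = 18.8/4 = 4.7
  S = [[1, -1.25],
 [-1.25, 4.7]].

Step 3 — invert S. det(S) = 1·4.7 - (-1.25)² = 3.1375.
  S^{-1} = (1/det) · [[d, -b], [-b, a]] = [[1.498, 0.3984],
 [0.3984, 0.3187]].

Step 4 — quadratic form (x̄ - mu_0)^T · S^{-1} · (x̄ - mu_0):
  S^{-1} · (x̄ - mu_0) = (8.3665, 2.6932),
  (x̄ - mu_0)^T · [...] = (5)·(8.3665) + (2.2)·(2.6932) = 47.7578.

Step 5 — scale by n: T² = 5 · 47.7578 = 238.7888.

T² ≈ 238.7888


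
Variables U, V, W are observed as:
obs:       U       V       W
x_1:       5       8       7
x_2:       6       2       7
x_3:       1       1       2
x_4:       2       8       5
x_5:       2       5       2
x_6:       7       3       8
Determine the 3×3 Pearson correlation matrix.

Step 1 — column means:
  mean(U) = (5 + 6 + 1 + 2 + 2 + 7) / 6 = 23/6 = 3.8333
  mean(V) = (8 + 2 + 1 + 8 + 5 + 3) / 6 = 27/6 = 4.5
  mean(W) = (7 + 7 + 2 + 5 + 2 + 8) / 6 = 31/6 = 5.1667

Step 2 — sample variances and covariances s[i,j] = (1/(n-1)) · Σ_k (x_{k,i} - mean_i) · (x_{k,j} - mean_j), with n-1 = 5:
  s[U,U] = ((1.1667)·(1.1667) + (2.1667)·(2.1667) + (-2.8333)·(-2.8333) + (-1.8333)·(-1.8333) + (-1.8333)·(-1.8333) + (3.1667)·(3.1667)) / 5 = 30.8333/5 = 6.1667
  s[U,V] = ((1.1667)·(3.5) + (2.1667)·(-2.5) + (-2.8333)·(-3.5) + (-1.8333)·(3.5) + (-1.8333)·(0.5) + (3.1667)·(-1.5)) / 5 = -3.5/5 = -0.7
  s[U,W] = ((1.1667)·(1.8333) + (2.1667)·(1.8333) + (-2.8333)·(-3.1667) + (-1.8333)·(-0.1667) + (-1.8333)·(-3.1667) + (3.1667)·(2.8333)) / 5 = 30.1667/5 = 6.0333
  s[V,V] = ((3.5)·(3.5) + (-2.5)·(-2.5) + (-3.5)·(-3.5) + (3.5)·(3.5) + (0.5)·(0.5) + (-1.5)·(-1.5)) / 5 = 45.5/5 = 9.1
  s[V,W] = ((3.5)·(1.8333) + (-2.5)·(1.8333) + (-3.5)·(-3.1667) + (3.5)·(-0.1667) + (0.5)·(-3.1667) + (-1.5)·(2.8333)) / 5 = 6.5/5 = 1.3
  s[W,W] = ((1.8333)·(1.8333) + (1.8333)·(1.8333) + (-3.1667)·(-3.1667) + (-0.1667)·(-0.1667) + (-3.1667)·(-3.1667) + (2.8333)·(2.8333)) / 5 = 34.8333/5 = 6.9667
  Sample standard deviations s_i = √(s[i,i]):
  s(U) = √(6.1667) = 2.4833
  s(V) = √(9.1) = 3.0166
  s(W) = √(6.9667) = 2.6394

Step 3 — r_{ij} = s_{ij} / (s_i · s_j):
  r[U,U] = 1 (diagonal).
  r[U,V] = -0.7 / (2.4833 · 3.0166) = -0.7 / 7.4911 = -0.0934
  r[U,W] = 6.0333 / (2.4833 · 2.6394) = 6.0333 / 6.5545 = 0.9205
  r[V,V] = 1 (diagonal).
  r[V,W] = 1.3 / (3.0166 · 2.6394) = 1.3 / 7.9622 = 0.1633
  r[W,W] = 1 (diagonal).

R is symmetric with unit diagonal. Assembling:

R = [[1, -0.0934, 0.9205],
 [-0.0934, 1, 0.1633],
 [0.9205, 0.1633, 1]]


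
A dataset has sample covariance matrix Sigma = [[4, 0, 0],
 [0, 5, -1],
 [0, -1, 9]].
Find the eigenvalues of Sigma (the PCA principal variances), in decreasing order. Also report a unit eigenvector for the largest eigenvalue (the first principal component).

Step 1 — characteristic polynomial p(λ) = det(λI - Sigma) = λ³ - tr·λ² + c_1·λ - det, where tr = trace, c_1 = sum of the principal 2×2 minors, det = det(Sigma):
  tr = 4 + 5 + 9 = 18,
  c_1 = (4·5 - (0)²) + (4·9 - (0)²) + (5·9 - (-1)²) = 20 + 36 + 44 = 100,
  det = 4·(5·9 - (-1)²) - (0)·((0)·9 - (-1)·(0)) + (0)·((0)·(-1) - 5·(0)) = 4·(44) - (0)·(0) + (0)·(0) = 176.
  So p(λ) = λ³ - 18λ² + 100λ - 176.
Step 2 — look for an integer root (rational root theorem: any rational root is an integer divisor of 176). Testing λ = 4:
  p(4) = 64 - 288 + 400 - 176 = 0  ✓
  Dividing out (λ - 4): p(λ) = (λ - 4)(λ² - 14λ + 44).
Step 3 — remaining eigenvalues from the quadratic λ² - 14λ + 44 = 0:
  Δ = 14² - 4·44 = 196 - 176 = 20,  λ = (14 ± √20)/2 = (14 ± 4.4721)/2 ≈ 9.2361 or 4.7639.
  Sorted: λ_1 = 9.2361,  λ_2 = 4.7639,  λ_3 = 4  (check: sum = 18 = tr ✓).

Step 4 — unit eigenvector for λ_1 ≈ 9.2361: v spans the null space of (Sigma - λ_1 I), whose rows are
  r_1 = (-5.2361, 0, 0),  r_2 = (0, -4.2361, -1),  r_3 = (0, -1, -0.2361).
  v is orthogonal to every row, so take v ∝ r_1 × r_2 = ((0)·(-1) - (0)·(-4.2361), (0)·(0) - (-5.2361)·(-1), (-5.2361)·(-4.2361) - (0)·(0)) ≈ (0, -5.2361, 22.1803).
  Rescale (multiply by -1 so the first nonzero entry is positive): u = (0, 5.2361, -22.1803).
  ||u|| = √((0)² + (5.2361)² + (-22.1803)²) = √(519.3839) ≈ 22.79,  v_1 = u/||u|| ≈ (0, 0.2298, -0.9732) (||v_1|| = 1).

λ_1 = 9.2361,  λ_2 = 4.7639,  λ_3 = 4;  v_1 ≈ (0, 0.2298, -0.9732)


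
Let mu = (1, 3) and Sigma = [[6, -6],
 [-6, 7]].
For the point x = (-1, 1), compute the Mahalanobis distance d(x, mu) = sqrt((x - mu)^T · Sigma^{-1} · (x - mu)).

Step 1 — centre the observation: (x - mu) = (-2, -2).

Step 2 — invert Sigma. det(Sigma) = 6·7 - (-6)² = 6.
  Sigma^{-1} = (1/det) · [[d, -b], [-b, a]] = [[1.1667, 1],
 [1, 1]].

Step 3 — form the quadratic (x - mu)^T · Sigma^{-1} · (x - mu):
  Sigma^{-1} · (x - mu) = (-4.3333, -4).
  (x - mu)^T · [Sigma^{-1} · (x - mu)] = (-2)·(-4.3333) + (-2)·(-4) = 16.6667.

Step 4 — take square root: d = √(16.6667) ≈ 4.0825.

d(x, mu) = √(16.6667) ≈ 4.0825


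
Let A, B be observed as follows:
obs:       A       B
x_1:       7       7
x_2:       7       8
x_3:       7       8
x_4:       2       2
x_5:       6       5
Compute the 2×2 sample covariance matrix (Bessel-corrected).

Step 1 — column means:
  mean(A) = (7 + 7 + 7 + 2 + 6) / 5 = 29/5 = 5.8
  mean(B) = (7 + 8 + 8 + 2 + 5) / 5 = 30/5 = 6

Step 2 — sample covariance S[i,j] = (1/(n-1)) · Σ_k (x_{k,i} - mean_i) · (x_{k,j} - mean_j), with n-1 = 4.
  S[A,A] = ((1.2)·(1.2) + (1.2)·(1.2) + (1.2)·(1.2) + (-3.8)·(-3.8) + (0.2)·(0.2)) / 4 = 18.8/4 = 4.7
  S[A,B] = ((1.2)·(1) + (1.2)·(2) + (1.2)·(2) + (-3.8)·(-4) + (0.2)·(-1)) / 4 = 21/4 = 5.25
  S[B,B] = ((1)·(1) + (2)·(2) + (2)·(2) + (-4)·(-4) + (-1)·(-1)) / 4 = 26/4 = 6.5

S is symmetric (S[j,i] = S[i,j]). Assembling:

S = [[4.7, 5.25],
 [5.25, 6.5]]


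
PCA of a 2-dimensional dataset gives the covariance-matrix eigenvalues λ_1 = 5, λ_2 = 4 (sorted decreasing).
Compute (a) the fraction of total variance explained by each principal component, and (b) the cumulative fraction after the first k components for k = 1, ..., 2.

Step 1 — total variance = trace(Sigma) = Σ λ_i = 5 + 4 = 9.

Step 2 — fraction explained by component i = λ_i / Σ λ:
  PC1: 5/9 = 0.5556
  PC2: 4/9 = 0.4444

Step 3 — cumulative fraction after k components = (λ_1 + ... + λ_k) / Σ λ:
  k = 1: 5/9 = 0.5556
  k = 2: (5 + 4)/9 = 9/9 = 1

Summary (fraction, with percent):

explained: PC1 0.5556 (55.56%), PC2 0.4444 (44.44%);  cumulative: 0.5556, 1


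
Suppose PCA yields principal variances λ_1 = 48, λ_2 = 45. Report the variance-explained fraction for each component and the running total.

Step 1 — total variance = trace(Sigma) = Σ λ_i = 48 + 45 = 93.

Step 2 — fraction explained by component i = λ_i / Σ λ:
  PC1: 48/93 = 0.5161
  PC2: 45/93 = 0.4839

Step 3 — cumulative fraction after k components = (λ_1 + ... + λ_k) / Σ λ:
  k = 1: 48/93 = 0.5161
  k = 2: (48 + 45)/93 = 93/93 = 1

Summary (fraction, with percent):

explained: PC1 0.5161 (51.61%), PC2 0.4839 (48.39%);  cumulative: 0.5161, 1


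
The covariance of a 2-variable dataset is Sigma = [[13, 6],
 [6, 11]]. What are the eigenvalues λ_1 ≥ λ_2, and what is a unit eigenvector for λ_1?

Step 1 — characteristic polynomial of 2×2 Sigma:
  det(Sigma - λI) = λ² - trace · λ + det = 0.
  trace = 13 + 11 = 24, det = 13·11 - (6)² = 107.
Step 2 — discriminant:
  Δ = trace² - 4·det = 576 - 428 = 148.
Step 3 — eigenvalues:
  λ = (trace ± √Δ)/2 = (24 ± 12.1655)/2,
  λ_1 = 18.0828,  λ_2 = 5.9172.

Step 4 — unit eigenvector for λ_1: solve (Sigma - λ_1 I)v = 0. First row:
  (13 - 18.0828)·v_x + (6)·v_y = 0, i.e. (-5.0828)·v_x + (6)·v_y = 0,
  so v ∝ (b, λ_1 - a) = (6, 5.0828) = u.
  ||u|| = √((6)² + (5.0828)²) = √(61.8345) ≈ 7.8635,
  v_1 = u/||u|| ≈ (0.763, 0.6464) (||v_1|| = 1).

λ_1 = 18.0828,  λ_2 = 5.9172;  v_1 ≈ (0.763, 0.6464)


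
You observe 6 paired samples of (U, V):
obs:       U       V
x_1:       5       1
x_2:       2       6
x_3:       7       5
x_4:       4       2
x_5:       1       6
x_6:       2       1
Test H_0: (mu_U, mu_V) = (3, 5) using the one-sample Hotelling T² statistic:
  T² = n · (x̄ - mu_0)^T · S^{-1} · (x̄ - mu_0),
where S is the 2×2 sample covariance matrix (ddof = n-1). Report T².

Step 1 — sample mean vector:
  mean(U) = (5 + 2 + 7 + 4 + 1 + 2) / 6 = 21/6 = 3.5
  mean(V) = (1 + 6 + 5 + 2 + 6 + 1) / 6 = 21/6 = 3.5
  x̄ = (3.5, 3.5),  deviation x̄ - mu_0 = (3.5, 3.5) - (3, 5) = (0.5, -1.5).

Step 2 — sample covariance matrix, S[i,j] = (1/(n-1)) · Σ_k (x_{k,i} - mean_i) · (x_{k,j} - mean_j), divisor n-1 = 5:
  S[U,U] = ((1.5)·(1.5) + (-1.5)·(-1.5) + (3.5)·(3.5) + (0.5)·(0.5) + (-2.5)·(-2.5) + (-1.5)·(-1.5)) / 5 = 25.5/5 = 5.1
  S[U,V] = ((1.5)·(-2.5) + (-1.5)·(2.5) + (3.5)·(1.5) + (0.5)·(-1.5) + (-2.5)·(2.5) + (-1.5)·(-2.5)) / 5 = -5.5/5 = -1.1
  S[V,V] = ((-2.5)·(-2.5) + (2.5)·(2.5) + (1.5)·(1.5) + (-1.5)·(-1.5) + (2.5)·(2.5) + (-2.5)·(-2.5)) / 5 = 29.5/5 = 5.9
  S = [[5.1, -1.1],
 [-1.1, 5.9]].

Step 3 — invert S. det(S) = 5.1·5.9 - (-1.1)² = 28.88.
  S^{-1} = (1/det) · [[d, -b], [-b, a]] = [[0.2043, 0.0381],
 [0.0381, 0.1766]].

Step 4 — quadratic form (x̄ - mu_0)^T · S^{-1} · (x̄ - mu_0):
  S^{-1} · (x̄ - mu_0) = (0.045, -0.2458),
  (x̄ - mu_0)^T · [...] = (0.5)·(0.045) + (-1.5)·(-0.2458) = 0.3913.

Step 5 — scale by n: T² = 6 · 0.3913 = 2.3476.

T² ≈ 2.3476


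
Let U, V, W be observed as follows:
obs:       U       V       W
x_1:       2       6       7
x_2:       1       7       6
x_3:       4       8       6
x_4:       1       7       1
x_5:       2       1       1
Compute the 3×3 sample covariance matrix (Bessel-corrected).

Step 1 — column means:
  mean(U) = (2 + 1 + 4 + 1 + 2) / 5 = 10/5 = 2
  mean(V) = (6 + 7 + 8 + 7 + 1) / 5 = 29/5 = 5.8
  mean(W) = (7 + 6 + 6 + 1 + 1) / 5 = 21/5 = 4.2

Step 2 — sample covariance S[i,j] = (1/(n-1)) · Σ_k (x_{k,i} - mean_i) · (x_{k,j} - mean_j), with n-1 = 4.
  S[U,U] = ((0)·(0) + (-1)·(-1) + (2)·(2) + (-1)·(-1) + (0)·(0)) / 4 = 6/4 = 1.5
  S[U,V] = ((0)·(0.2) + (-1)·(1.2) + (2)·(2.2) + (-1)·(1.2) + (0)·(-4.8)) / 4 = 2/4 = 0.5
  S[U,W] = ((0)·(2.8) + (-1)·(1.8) + (2)·(1.8) + (-1)·(-3.2) + (0)·(-3.2)) / 4 = 5/4 = 1.25
  S[V,V] = ((0.2)·(0.2) + (1.2)·(1.2) + (2.2)·(2.2) + (1.2)·(1.2) + (-4.8)·(-4.8)) / 4 = 30.8/4 = 7.7
  S[V,W] = ((0.2)·(2.8) + (1.2)·(1.8) + (2.2)·(1.8) + (1.2)·(-3.2) + (-4.8)·(-3.2)) / 4 = 18.2/4 = 4.55
  S[W,W] = ((2.8)·(2.8) + (1.8)·(1.8) + (1.8)·(1.8) + (-3.2)·(-3.2) + (-3.2)·(-3.2)) / 4 = 34.8/4 = 8.7

S is symmetric (S[j,i] = S[i,j]). Assembling:

S = [[1.5, 0.5, 1.25],
 [0.5, 7.7, 4.55],
 [1.25, 4.55, 8.7]]


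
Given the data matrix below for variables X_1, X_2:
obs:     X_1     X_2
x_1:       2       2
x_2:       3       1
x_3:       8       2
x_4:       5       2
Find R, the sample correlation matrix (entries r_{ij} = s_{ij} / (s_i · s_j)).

Step 1 — column means:
  mean(X_1) = (2 + 3 + 8 + 5) / 4 = 18/4 = 4.5
  mean(X_2) = (2 + 1 + 2 + 2) / 4 = 7/4 = 1.75

Step 2 — sample variances and covariances s[i,j] = (1/(n-1)) · Σ_k (x_{k,i} - mean_i) · (x_{k,j} - mean_j), with n-1 = 3:
  s[X_1,X_1] = ((-2.5)·(-2.5) + (-1.5)·(-1.5) + (3.5)·(3.5) + (0.5)·(0.5)) / 3 = 21/3 = 7
  s[X_1,X_2] = ((-2.5)·(0.25) + (-1.5)·(-0.75) + (3.5)·(0.25) + (0.5)·(0.25)) / 3 = 1.5/3 = 0.5
  s[X_2,X_2] = ((0.25)·(0.25) + (-0.75)·(-0.75) + (0.25)·(0.25) + (0.25)·(0.25)) / 3 = 0.75/3 = 0.25
  Sample standard deviations s_i = √(s[i,i]):
  s(X_1) = √(7) = 2.6458
  s(X_2) = √(0.25) = 0.5

Step 3 — r_{ij} = s_{ij} / (s_i · s_j):
  r[X_1,X_1] = 1 (diagonal).
  r[X_1,X_2] = 0.5 / (2.6458 · 0.5) = 0.5 / 1.3229 = 0.378
  r[X_2,X_2] = 1 (diagonal).

R is symmetric with unit diagonal. Assembling:

R = [[1, 0.378],
 [0.378, 1]]


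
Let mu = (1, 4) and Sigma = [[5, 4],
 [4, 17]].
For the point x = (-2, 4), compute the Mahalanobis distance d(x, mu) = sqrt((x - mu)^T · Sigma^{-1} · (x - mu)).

Step 1 — centre the observation: (x - mu) = (-3, 0).

Step 2 — invert Sigma. det(Sigma) = 5·17 - (4)² = 69.
  Sigma^{-1} = (1/det) · [[d, -b], [-b, a]] = [[0.2464, -0.058],
 [-0.058, 0.0725]].

Step 3 — form the quadratic (x - mu)^T · Sigma^{-1} · (x - mu):
  Sigma^{-1} · (x - mu) = (-0.7391, 0.1739).
  (x - mu)^T · [Sigma^{-1} · (x - mu)] = (-3)·(-0.7391) + (0)·(0.1739) = 2.2174.

Step 4 — take square root: d = √(2.2174) ≈ 1.4891.

d(x, mu) = √(2.2174) ≈ 1.4891


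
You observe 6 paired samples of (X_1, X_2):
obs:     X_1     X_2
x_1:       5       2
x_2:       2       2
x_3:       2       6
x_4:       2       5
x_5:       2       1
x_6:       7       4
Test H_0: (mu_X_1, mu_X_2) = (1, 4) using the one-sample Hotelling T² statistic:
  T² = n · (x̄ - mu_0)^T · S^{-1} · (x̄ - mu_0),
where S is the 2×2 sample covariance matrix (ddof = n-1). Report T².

Step 1 — sample mean vector:
  mean(X_1) = (5 + 2 + 2 + 2 + 2 + 7) / 6 = 20/6 = 3.3333
  mean(X_2) = (2 + 2 + 6 + 5 + 1 + 4) / 6 = 20/6 = 3.3333
  x̄ = (3.3333, 3.3333),  deviation x̄ - mu_0 = (3.3333, 3.3333) - (1, 4) = (2.3333, -0.6667).

Step 2 — sample covariance matrix, S[i,j] = (1/(n-1)) · Σ_k (x_{k,i} - mean_i) · (x_{k,j} - mean_j), divisor n-1 = 5:
  S[X_1,X_1] = ((1.6667)·(1.6667) + (-1.3333)·(-1.3333) + (-1.3333)·(-1.3333) + (-1.3333)·(-1.3333) + (-1.3333)·(-1.3333) + (3.6667)·(3.6667)) / 5 = 23.3333/5 = 4.6667
  S[X_1,X_2] = ((1.6667)·(-1.3333) + (-1.3333)·(-1.3333) + (-1.3333)·(2.6667) + (-1.3333)·(1.6667) + (-1.3333)·(-2.3333) + (3.6667)·(0.6667)) / 5 = -0.6667/5 = -0.1333
  S[X_2,X_2] = ((-1.3333)·(-1.3333) + (-1.3333)·(-1.3333) + (2.6667)·(2.6667) + (1.6667)·(1.6667) + (-2.3333)·(-2.3333) + (0.6667)·(0.6667)) / 5 = 19.3333/5 = 3.8667
  S = [[4.6667, -0.1333],
 [-0.1333, 3.8667]].

Step 3 — invert S. det(S) = 4.6667·3.8667 - (-0.1333)² = 18.0267.
  S^{-1} = (1/det) · [[d, -b], [-b, a]] = [[0.2145, 0.0074],
 [0.0074, 0.2589]].

Step 4 — quadratic form (x̄ - mu_0)^T · S^{-1} · (x̄ - mu_0):
  S^{-1} · (x̄ - mu_0) = (0.4956, -0.1553),
  (x̄ - mu_0)^T · [...] = (2.3333)·(0.4956) + (-0.6667)·(-0.1553) = 1.2599.

Step 5 — scale by n: T² = 6 · 1.2599 = 7.5592.

T² ≈ 7.5592


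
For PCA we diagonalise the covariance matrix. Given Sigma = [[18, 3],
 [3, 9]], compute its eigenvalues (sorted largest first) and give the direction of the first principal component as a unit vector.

Step 1 — characteristic polynomial of 2×2 Sigma:
  det(Sigma - λI) = λ² - trace · λ + det = 0.
  trace = 18 + 9 = 27, det = 18·9 - (3)² = 153.
Step 2 — discriminant:
  Δ = trace² - 4·det = 729 - 612 = 117.
Step 3 — eigenvalues:
  λ = (trace ± √Δ)/2 = (27 ± 10.8167)/2,
  λ_1 = 18.9083,  λ_2 = 8.0917.

Step 4 — unit eigenvector for λ_1: solve (Sigma - λ_1 I)v = 0. First row:
  (18 - 18.9083)·v_x + (3)·v_y = 0, i.e. (-0.9083)·v_x + (3)·v_y = 0,
  so v ∝ (b, λ_1 - a) = (3, 0.9083) = u.
  ||u|| = √((3)² + (0.9083)²) = √(9.8251) ≈ 3.1345,
  v_1 = u/||u|| ≈ (0.9571, 0.2898) (||v_1|| = 1).

λ_1 = 18.9083,  λ_2 = 8.0917;  v_1 ≈ (0.9571, 0.2898)


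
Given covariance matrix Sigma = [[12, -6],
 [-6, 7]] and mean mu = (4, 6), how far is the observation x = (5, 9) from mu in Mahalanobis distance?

Step 1 — centre the observation: (x - mu) = (1, 3).

Step 2 — invert Sigma. det(Sigma) = 12·7 - (-6)² = 48.
  Sigma^{-1} = (1/det) · [[d, -b], [-b, a]] = [[0.1458, 0.125],
 [0.125, 0.25]].

Step 3 — form the quadratic (x - mu)^T · Sigma^{-1} · (x - mu):
  Sigma^{-1} · (x - mu) = (0.5208, 0.875).
  (x - mu)^T · [Sigma^{-1} · (x - mu)] = (1)·(0.5208) + (3)·(0.875) = 3.1458.

Step 4 — take square root: d = √(3.1458) ≈ 1.7736.

d(x, mu) = √(3.1458) ≈ 1.7736


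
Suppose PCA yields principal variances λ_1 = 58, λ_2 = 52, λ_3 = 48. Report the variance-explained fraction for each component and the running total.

Step 1 — total variance = trace(Sigma) = Σ λ_i = 58 + 52 + 48 = 158.

Step 2 — fraction explained by component i = λ_i / Σ λ:
  PC1: 58/158 = 0.3671
  PC2: 52/158 = 0.3291
  PC3: 48/158 = 0.3038

Step 3 — cumulative fraction after k components = (λ_1 + ... + λ_k) / Σ λ:
  k = 1: 58/158 = 0.3671
  k = 2: (58 + 52)/158 = 110/158 = 0.6962
  k = 3: (58 + 52 + 48)/158 = 158/158 = 1

Summary (fraction, with percent):

explained: PC1 0.3671 (36.71%), PC2 0.3291 (32.91%), PC3 0.3038 (30.38%);  cumulative: 0.3671, 0.6962, 1


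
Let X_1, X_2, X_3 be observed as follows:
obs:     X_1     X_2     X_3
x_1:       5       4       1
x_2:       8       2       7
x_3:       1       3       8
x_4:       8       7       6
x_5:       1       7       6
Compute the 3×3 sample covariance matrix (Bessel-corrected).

Step 1 — column means:
  mean(X_1) = (5 + 8 + 1 + 8 + 1) / 5 = 23/5 = 4.6
  mean(X_2) = (4 + 2 + 3 + 7 + 7) / 5 = 23/5 = 4.6
  mean(X_3) = (1 + 7 + 8 + 6 + 6) / 5 = 28/5 = 5.6

Step 2 — sample covariance S[i,j] = (1/(n-1)) · Σ_k (x_{k,i} - mean_i) · (x_{k,j} - mean_j), with n-1 = 4.
  S[X_1,X_1] = ((0.4)·(0.4) + (3.4)·(3.4) + (-3.6)·(-3.6) + (3.4)·(3.4) + (-3.6)·(-3.6)) / 4 = 49.2/4 = 12.3
  S[X_1,X_2] = ((0.4)·(-0.6) + (3.4)·(-2.6) + (-3.6)·(-1.6) + (3.4)·(2.4) + (-3.6)·(2.4)) / 4 = -3.8/4 = -0.95
  S[X_1,X_3] = ((0.4)·(-4.6) + (3.4)·(1.4) + (-3.6)·(2.4) + (3.4)·(0.4) + (-3.6)·(0.4)) / 4 = -5.8/4 = -1.45
  S[X_2,X_2] = ((-0.6)·(-0.6) + (-2.6)·(-2.6) + (-1.6)·(-1.6) + (2.4)·(2.4) + (2.4)·(2.4)) / 4 = 21.2/4 = 5.3
  S[X_2,X_3] = ((-0.6)·(-4.6) + (-2.6)·(1.4) + (-1.6)·(2.4) + (2.4)·(0.4) + (2.4)·(0.4)) / 4 = -2.8/4 = -0.7
  S[X_3,X_3] = ((-4.6)·(-4.6) + (1.4)·(1.4) + (2.4)·(2.4) + (0.4)·(0.4) + (0.4)·(0.4)) / 4 = 29.2/4 = 7.3

S is symmetric (S[j,i] = S[i,j]). Assembling:

S = [[12.3, -0.95, -1.45],
 [-0.95, 5.3, -0.7],
 [-1.45, -0.7, 7.3]]


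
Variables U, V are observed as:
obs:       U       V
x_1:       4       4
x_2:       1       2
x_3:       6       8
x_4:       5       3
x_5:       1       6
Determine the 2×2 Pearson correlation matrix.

Step 1 — column means:
  mean(U) = (4 + 1 + 6 + 5 + 1) / 5 = 17/5 = 3.4
  mean(V) = (4 + 2 + 8 + 3 + 6) / 5 = 23/5 = 4.6

Step 2 — sample variances and covariances s[i,j] = (1/(n-1)) · Σ_k (x_{k,i} - mean_i) · (x_{k,j} - mean_j), with n-1 = 4:
  s[U,U] = ((0.6)·(0.6) + (-2.4)·(-2.4) + (2.6)·(2.6) + (1.6)·(1.6) + (-2.4)·(-2.4)) / 4 = 21.2/4 = 5.3
  s[U,V] = ((0.6)·(-0.6) + (-2.4)·(-2.6) + (2.6)·(3.4) + (1.6)·(-1.6) + (-2.4)·(1.4)) / 4 = 8.8/4 = 2.2
  s[V,V] = ((-0.6)·(-0.6) + (-2.6)·(-2.6) + (3.4)·(3.4) + (-1.6)·(-1.6) + (1.4)·(1.4)) / 4 = 23.2/4 = 5.8
  Sample standard deviations s_i = √(s[i,i]):
  s(U) = √(5.3) = 2.3022
  s(V) = √(5.8) = 2.4083

Step 3 — r_{ij} = s_{ij} / (s_i · s_j):
  r[U,U] = 1 (diagonal).
  r[U,V] = 2.2 / (2.3022 · 2.4083) = 2.2 / 5.5444 = 0.3968
  r[V,V] = 1 (diagonal).

R is symmetric with unit diagonal. Assembling:

R = [[1, 0.3968],
 [0.3968, 1]]


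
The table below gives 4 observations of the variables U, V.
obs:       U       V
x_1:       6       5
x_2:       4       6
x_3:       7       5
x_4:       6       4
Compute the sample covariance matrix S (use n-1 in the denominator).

Step 1 — column means:
  mean(U) = (6 + 4 + 7 + 6) / 4 = 23/4 = 5.75
  mean(V) = (5 + 6 + 5 + 4) / 4 = 20/4 = 5

Step 2 — sample covariance S[i,j] = (1/(n-1)) · Σ_k (x_{k,i} - mean_i) · (x_{k,j} - mean_j), with n-1 = 3.
  S[U,U] = ((0.25)·(0.25) + (-1.75)·(-1.75) + (1.25)·(1.25) + (0.25)·(0.25)) / 3 = 4.75/3 = 1.5833
  S[U,V] = ((0.25)·(0) + (-1.75)·(1) + (1.25)·(0) + (0.25)·(-1)) / 3 = -2/3 = -0.6667
  S[V,V] = ((0)·(0) + (1)·(1) + (0)·(0) + (-1)·(-1)) / 3 = 2/3 = 0.6667

S is symmetric (S[j,i] = S[i,j]). Assembling:

S = [[1.5833, -0.6667],
 [-0.6667, 0.6667]]


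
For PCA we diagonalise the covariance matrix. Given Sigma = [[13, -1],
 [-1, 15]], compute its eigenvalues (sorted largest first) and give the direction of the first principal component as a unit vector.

Step 1 — characteristic polynomial of 2×2 Sigma:
  det(Sigma - λI) = λ² - trace · λ + det = 0.
  trace = 13 + 15 = 28, det = 13·15 - (-1)² = 194.
Step 2 — discriminant:
  Δ = trace² - 4·det = 784 - 776 = 8.
Step 3 — eigenvalues:
  λ = (trace ± √Δ)/2 = (28 ± 2.8284)/2,
  λ_1 = 15.4142,  λ_2 = 12.5858.

Step 4 — unit eigenvector for λ_1: solve (Sigma - λ_1 I)v = 0. First row:
  (13 - 15.4142)·v_x + (-1)·v_y = 0, i.e. (-2.4142)·v_x + (-1)·v_y = 0,
  so v ∝ (b, λ_1 - a) = (-1, 2.4142); multiply by -1 so the first entry is positive: u = (1, -2.4142).
  ||u|| = √((1)² + (-2.4142)²) = √(6.8284) ≈ 2.6131,
  v_1 = u/||u|| ≈ (0.3827, -0.9239) (||v_1|| = 1).

λ_1 = 15.4142,  λ_2 = 12.5858;  v_1 ≈ (0.3827, -0.9239)


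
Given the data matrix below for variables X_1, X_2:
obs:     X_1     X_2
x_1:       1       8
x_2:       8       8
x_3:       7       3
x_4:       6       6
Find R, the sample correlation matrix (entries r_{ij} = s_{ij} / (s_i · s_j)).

Step 1 — column means:
  mean(X_1) = (1 + 8 + 7 + 6) / 4 = 22/4 = 5.5
  mean(X_2) = (8 + 8 + 3 + 6) / 4 = 25/4 = 6.25

Step 2 — sample variances and covariances s[i,j] = (1/(n-1)) · Σ_k (x_{k,i} - mean_i) · (x_{k,j} - mean_j), with n-1 = 3:
  s[X_1,X_1] = ((-4.5)·(-4.5) + (2.5)·(2.5) + (1.5)·(1.5) + (0.5)·(0.5)) / 3 = 29/3 = 9.6667
  s[X_1,X_2] = ((-4.5)·(1.75) + (2.5)·(1.75) + (1.5)·(-3.25) + (0.5)·(-0.25)) / 3 = -8.5/3 = -2.8333
  s[X_2,X_2] = ((1.75)·(1.75) + (1.75)·(1.75) + (-3.25)·(-3.25) + (-0.25)·(-0.25)) / 3 = 16.75/3 = 5.5833
  Sample standard deviations s_i = √(s[i,i]):
  s(X_1) = √(9.6667) = 3.1091
  s(X_2) = √(5.5833) = 2.3629

Step 3 — r_{ij} = s_{ij} / (s_i · s_j):
  r[X_1,X_1] = 1 (diagonal).
  r[X_1,X_2] = -2.8333 / (3.1091 · 2.3629) = -2.8333 / 7.3466 = -0.3857
  r[X_2,X_2] = 1 (diagonal).

R is symmetric with unit diagonal. Assembling:

R = [[1, -0.3857],
 [-0.3857, 1]]


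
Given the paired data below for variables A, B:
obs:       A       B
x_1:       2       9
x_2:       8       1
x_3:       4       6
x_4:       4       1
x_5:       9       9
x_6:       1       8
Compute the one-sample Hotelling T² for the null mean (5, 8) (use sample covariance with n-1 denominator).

Step 1 — sample mean vector:
  mean(A) = (2 + 8 + 4 + 4 + 9 + 1) / 6 = 28/6 = 4.6667
  mean(B) = (9 + 1 + 6 + 1 + 9 + 8) / 6 = 34/6 = 5.6667
  x̄ = (4.6667, 5.6667),  deviation x̄ - mu_0 = (4.6667, 5.6667) - (5, 8) = (-0.3333, -2.3333).

Step 2 — sample covariance matrix, S[i,j] = (1/(n-1)) · Σ_k (x_{k,i} - mean_i) · (x_{k,j} - mean_j), divisor n-1 = 5:
  S[A,A] = ((-2.6667)·(-2.6667) + (3.3333)·(3.3333) + (-0.6667)·(-0.6667) + (-0.6667)·(-0.6667) + (4.3333)·(4.3333) + (-3.6667)·(-3.6667)) / 5 = 51.3333/5 = 10.2667
  S[A,B] = ((-2.6667)·(3.3333) + (3.3333)·(-4.6667) + (-0.6667)·(0.3333) + (-0.6667)·(-4.6667) + (4.3333)·(3.3333) + (-3.6667)·(2.3333)) / 5 = -15.6667/5 = -3.1333
  S[B,B] = ((3.3333)·(3.3333) + (-4.6667)·(-4.6667) + (0.3333)·(0.3333) + (-4.6667)·(-4.6667) + (3.3333)·(3.3333) + (2.3333)·(2.3333)) / 5 = 71.3333/5 = 14.2667
  S = [[10.2667, -3.1333],
 [-3.1333, 14.2667]].

Step 3 — invert S. det(S) = 10.2667·14.2667 - (-3.1333)² = 136.6533.
  S^{-1} = (1/det) · [[d, -b], [-b, a]] = [[0.1044, 0.0229],
 [0.0229, 0.0751]].

Step 4 — quadratic form (x̄ - mu_0)^T · S^{-1} · (x̄ - mu_0):
  S^{-1} · (x̄ - mu_0) = (-0.0883, -0.1829),
  (x̄ - mu_0)^T · [...] = (-0.3333)·(-0.0883) + (-2.3333)·(-0.1829) = 0.4563.

Step 5 — scale by n: T² = 6 · 0.4563 = 2.7378.

T² ≈ 2.7378


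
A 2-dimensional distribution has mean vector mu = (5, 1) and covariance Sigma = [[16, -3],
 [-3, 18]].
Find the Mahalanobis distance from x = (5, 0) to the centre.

Step 1 — centre the observation: (x - mu) = (0, -1).

Step 2 — invert Sigma. det(Sigma) = 16·18 - (-3)² = 279.
  Sigma^{-1} = (1/det) · [[d, -b], [-b, a]] = [[0.0645, 0.0108],
 [0.0108, 0.0573]].

Step 3 — form the quadratic (x - mu)^T · Sigma^{-1} · (x - mu):
  Sigma^{-1} · (x - mu) = (-0.0108, -0.0573).
  (x - mu)^T · [Sigma^{-1} · (x - mu)] = (0)·(-0.0108) + (-1)·(-0.0573) = 0.0573.

Step 4 — take square root: d = √(0.0573) ≈ 0.2395.

d(x, mu) = √(0.0573) ≈ 0.2395


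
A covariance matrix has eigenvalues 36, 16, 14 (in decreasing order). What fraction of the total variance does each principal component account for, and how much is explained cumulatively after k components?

Step 1 — total variance = trace(Sigma) = Σ λ_i = 36 + 16 + 14 = 66.

Step 2 — fraction explained by component i = λ_i / Σ λ:
  PC1: 36/66 = 0.5455
  PC2: 16/66 = 0.2424
  PC3: 14/66 = 0.2121

Step 3 — cumulative fraction after k components = (λ_1 + ... + λ_k) / Σ λ:
  k = 1: 36/66 = 0.5455
  k = 2: (36 + 16)/66 = 52/66 = 0.7879
  k = 3: (36 + 16 + 14)/66 = 66/66 = 1

Summary (fraction, with percent):

explained: PC1 0.5455 (54.55%), PC2 0.2424 (24.24%), PC3 0.2121 (21.21%);  cumulative: 0.5455, 0.7879, 1
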